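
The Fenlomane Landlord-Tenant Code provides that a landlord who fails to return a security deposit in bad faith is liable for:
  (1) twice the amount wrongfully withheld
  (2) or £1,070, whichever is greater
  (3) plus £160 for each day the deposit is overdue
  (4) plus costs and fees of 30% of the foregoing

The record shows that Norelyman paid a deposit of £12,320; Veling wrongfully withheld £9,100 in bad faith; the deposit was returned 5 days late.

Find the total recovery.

£24,700

Doubled: 2 × £9,100 = £18,200
Minimum £1,070: £18,200 meets the minimum, no increase.
Late-return penalty: 5 × £160 = £800
Damages plus late penalty: £18,200 + £800 = £19,000
Costs and fees: 30% of £19,000 = £5,700
Total recovery: £19,000 + £5,700 = £24,700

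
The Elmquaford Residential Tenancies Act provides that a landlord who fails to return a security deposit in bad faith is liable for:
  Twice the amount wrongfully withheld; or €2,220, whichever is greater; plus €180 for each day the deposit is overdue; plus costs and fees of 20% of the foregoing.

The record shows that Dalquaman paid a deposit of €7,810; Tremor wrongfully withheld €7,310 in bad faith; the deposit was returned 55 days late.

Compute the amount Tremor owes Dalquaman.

Doubled: 2 × €7,310 = €14,620
Minimum €2,220: €14,620 meets the minimum, no increase.
Late-return penalty: 55 × €180 = €9,900
Damages plus late penalty: €14,620 + €9,900 = €24,520
Costs and fees: 20% of €24,520 = €4,904
Total recovery: €24,520 + €4,904 = €29,424

€29,424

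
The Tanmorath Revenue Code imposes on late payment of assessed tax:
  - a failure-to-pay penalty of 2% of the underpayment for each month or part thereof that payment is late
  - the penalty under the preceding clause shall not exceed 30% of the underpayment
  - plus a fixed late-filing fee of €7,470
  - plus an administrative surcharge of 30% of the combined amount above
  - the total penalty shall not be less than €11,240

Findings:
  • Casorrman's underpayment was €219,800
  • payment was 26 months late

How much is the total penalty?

Accrued rate: 2% × 26 = 52%, capped at 30% → 30%
Failure-to-pay penalty: 30% of €219,800 = €65,940
Penalty before surcharge: €65,940 + €7,470 = €73,410
Administrative surcharge: 30% of €73,410 = €22,023
Total penalty: €73,410 + €22,023 = €95,433
Minimum €11,240: €95,433 meets the minimum, no increase.

Penalty: €95,433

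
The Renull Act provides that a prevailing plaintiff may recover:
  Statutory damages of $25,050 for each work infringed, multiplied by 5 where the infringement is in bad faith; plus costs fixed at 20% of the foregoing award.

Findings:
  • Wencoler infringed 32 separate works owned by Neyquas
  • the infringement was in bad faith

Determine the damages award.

Statutory damages: 32 × $25,050 = $801,600
Multiplied by 5: 5 × $801,600 = $4,008,000
Costs: 20% of $4,008,000 = $801,600
Award plus costs: $4,008,000 + $801,600 = $4,809,600

$4,809,600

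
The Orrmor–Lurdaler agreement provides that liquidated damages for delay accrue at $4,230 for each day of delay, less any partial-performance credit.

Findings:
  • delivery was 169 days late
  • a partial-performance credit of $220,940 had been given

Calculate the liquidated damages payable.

$493,930

Per-day damages: 169 × $4,230 = $714,870
Less partial-performance credit: $714,870 − $220,940 = $493,930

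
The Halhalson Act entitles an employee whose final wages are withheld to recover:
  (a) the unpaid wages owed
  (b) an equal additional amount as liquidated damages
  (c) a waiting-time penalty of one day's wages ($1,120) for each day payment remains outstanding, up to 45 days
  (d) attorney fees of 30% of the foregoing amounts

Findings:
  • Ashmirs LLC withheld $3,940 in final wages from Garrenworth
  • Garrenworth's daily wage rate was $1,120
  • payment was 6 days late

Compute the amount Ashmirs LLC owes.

Liquidated damages (equal amount): $3,940
Penalty days: min(6, 45) = 6
Waiting-time penalty: 6 × $1,120 = $6,720
Subtotal: $3,940 + $3,940 + $6,720 = $14,600
Attorney fees: 30% of $14,600 = $4,380
Total award: $14,600 + $4,380 = $18,980

$18,980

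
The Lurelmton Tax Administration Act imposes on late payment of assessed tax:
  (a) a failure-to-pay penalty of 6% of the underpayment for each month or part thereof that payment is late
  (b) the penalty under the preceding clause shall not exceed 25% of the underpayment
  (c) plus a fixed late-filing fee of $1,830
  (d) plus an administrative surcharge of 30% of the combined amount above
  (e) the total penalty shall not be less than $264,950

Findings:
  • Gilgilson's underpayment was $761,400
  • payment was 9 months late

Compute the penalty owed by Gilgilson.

Penalty: $264,950

Accrued rate: 6% × 9 = 54%, capped at 25% → 25%
Failure-to-pay penalty: 25% of $761,400 = $190,350
Penalty before surcharge: $190,350 + $1,830 = $192,180
Administrative surcharge: 30% of $192,180 = $57,654
Total penalty: $192,180 + $57,654 = $249,834
Minimum $264,950: $249,834 is below the minimum → $264,950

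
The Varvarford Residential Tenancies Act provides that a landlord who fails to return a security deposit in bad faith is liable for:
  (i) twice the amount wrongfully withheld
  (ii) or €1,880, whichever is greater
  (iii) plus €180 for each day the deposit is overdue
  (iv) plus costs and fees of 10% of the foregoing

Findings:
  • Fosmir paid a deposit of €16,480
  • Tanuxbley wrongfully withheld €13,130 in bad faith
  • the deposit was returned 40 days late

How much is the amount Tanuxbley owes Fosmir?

Doubled: 2 × €13,130 = €26,260
Minimum €1,880: €26,260 meets the minimum, no increase.
Late-return penalty: 40 × €180 = €7,200
Damages plus late penalty: €26,260 + €7,200 = €33,460
Costs and fees: 10% of €33,460 = €3,346
Total recovery: €33,460 + €3,346 = €36,806

€36,806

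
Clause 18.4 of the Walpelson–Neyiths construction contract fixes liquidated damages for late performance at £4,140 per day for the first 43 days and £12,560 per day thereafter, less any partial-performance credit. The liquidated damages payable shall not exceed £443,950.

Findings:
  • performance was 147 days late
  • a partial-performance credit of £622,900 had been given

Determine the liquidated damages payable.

Liquidated damages: £443,950

First 43 days: 43 × £4,140 = £178,020
Remaining days: (147 − 43) × £12,560 = £1,306,240
Accrued per-day damages: £178,020 + £1,306,240 = £1,484,260
Less partial-performance credit: £1,484,260 − £622,900 = £861,360
Cap at £443,950: £861,360 exceeds the cap → £443,950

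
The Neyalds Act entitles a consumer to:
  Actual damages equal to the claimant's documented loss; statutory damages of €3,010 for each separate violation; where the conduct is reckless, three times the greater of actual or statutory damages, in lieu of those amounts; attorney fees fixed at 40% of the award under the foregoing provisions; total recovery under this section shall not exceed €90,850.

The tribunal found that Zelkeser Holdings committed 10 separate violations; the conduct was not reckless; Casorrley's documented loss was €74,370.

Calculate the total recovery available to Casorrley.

Statutory damages: 10 × €3,010 = €30,100
Conduct not reckless: the in-lieu enhancement does not apply.
Actual plus statutory damages: €74,370 + €30,100 = €104,470
Attorney fees: 40% of €104,470 = €41,788
Total before cap: €104,470 + €41,788 = €146,258
Cap at €90,850: €146,258 exceeds the cap → €90,850

€90,850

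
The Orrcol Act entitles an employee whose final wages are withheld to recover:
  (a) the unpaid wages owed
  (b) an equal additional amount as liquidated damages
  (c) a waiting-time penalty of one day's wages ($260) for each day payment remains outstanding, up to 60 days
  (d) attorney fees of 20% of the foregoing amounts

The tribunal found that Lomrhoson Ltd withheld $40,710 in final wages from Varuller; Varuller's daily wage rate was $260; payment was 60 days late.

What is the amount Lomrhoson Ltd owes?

Total award: $116,424

Liquidated damages (equal amount): $40,710
Penalty days: min(60, 60) = 60
Waiting-time penalty: 60 × $260 = $15,600
Subtotal: $40,710 + $40,710 + $15,600 = $97,020
Attorney fees: 20% of $97,020 = $19,404
Total award: $97,020 + $19,404 = $116,424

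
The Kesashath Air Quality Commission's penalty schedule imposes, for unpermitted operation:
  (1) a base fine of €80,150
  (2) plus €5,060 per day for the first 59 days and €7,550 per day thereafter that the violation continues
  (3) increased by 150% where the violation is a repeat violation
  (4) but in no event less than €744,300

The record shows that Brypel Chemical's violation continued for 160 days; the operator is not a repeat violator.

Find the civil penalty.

First 59 days: 59 × €5,060 = €298,540
Remaining days: (160 − 59) × €7,550 = €762,550
Per-day component: €298,540 + €762,550 = €1,061,090
Base plus per-day: €80,150 + €1,061,090 = €1,141,240
The operator is not a repeat violator: no 150% increase.
Minimum €744,300: €1,141,240 meets the minimum, no increase.

Civil penalty: €1,141,240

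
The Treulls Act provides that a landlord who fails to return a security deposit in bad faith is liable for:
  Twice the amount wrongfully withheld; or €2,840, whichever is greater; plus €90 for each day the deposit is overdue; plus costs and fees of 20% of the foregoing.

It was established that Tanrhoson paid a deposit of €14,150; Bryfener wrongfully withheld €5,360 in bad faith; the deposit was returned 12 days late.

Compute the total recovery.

Doubled: 2 × €5,360 = €10,720
Minimum €2,840: €10,720 meets the minimum, no increase.
Late-return penalty: 12 × €90 = €1,080
Damages plus late penalty: €10,720 + €1,080 = €11,800
Costs and fees: 20% of €11,800 = €2,360
Total recovery: €11,800 + €2,360 = €14,160

Recovery: €14,160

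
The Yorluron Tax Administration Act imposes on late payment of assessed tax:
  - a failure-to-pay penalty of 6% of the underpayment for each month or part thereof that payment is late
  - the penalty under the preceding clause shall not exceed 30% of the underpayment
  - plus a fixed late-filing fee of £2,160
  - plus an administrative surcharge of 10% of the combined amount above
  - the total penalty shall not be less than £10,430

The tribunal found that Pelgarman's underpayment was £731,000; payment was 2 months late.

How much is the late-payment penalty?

Accrued rate: 6% × 2 = 12%, capped at 30% → 12%
Failure-to-pay penalty: 12% of £731,000 = £87,720
Penalty before surcharge: £87,720 + £2,160 = £89,880
Administrative surcharge: 10% of £89,880 = £8,988
Total penalty: £89,880 + £8,988 = £98,868
Minimum £10,430: £98,868 meets the minimum, no increase.

£98,868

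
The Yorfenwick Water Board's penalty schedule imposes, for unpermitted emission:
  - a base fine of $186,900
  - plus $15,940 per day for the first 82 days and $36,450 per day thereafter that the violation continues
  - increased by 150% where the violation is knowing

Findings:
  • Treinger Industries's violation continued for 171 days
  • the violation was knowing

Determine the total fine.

Civil penalty: $11,845,075

First 82 days: 82 × $15,940 = $1,307,080
Remaining days: (171 − 82) × $36,450 = $3,244,050
Per-day component: $1,307,080 + $3,244,050 = $4,551,130
Base plus per-day: $186,900 + $4,551,130 = $4,738,030
Enhancement: 150% of $4,738,030 = $7,107,045
Enhanced fine: $4,738,030 + $7,107,045 = $11,845,075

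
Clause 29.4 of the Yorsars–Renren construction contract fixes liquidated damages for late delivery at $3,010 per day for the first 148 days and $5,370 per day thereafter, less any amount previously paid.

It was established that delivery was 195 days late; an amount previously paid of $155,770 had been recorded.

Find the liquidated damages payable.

First 148 days: 148 × $3,010 = $445,480
Remaining days: (195 − 148) × $5,370 = $252,390
Accrued per-day damages: $445,480 + $252,390 = $697,870
Less amount previously paid: $697,870 − $155,770 = $542,100

Liquidated damages: $542,100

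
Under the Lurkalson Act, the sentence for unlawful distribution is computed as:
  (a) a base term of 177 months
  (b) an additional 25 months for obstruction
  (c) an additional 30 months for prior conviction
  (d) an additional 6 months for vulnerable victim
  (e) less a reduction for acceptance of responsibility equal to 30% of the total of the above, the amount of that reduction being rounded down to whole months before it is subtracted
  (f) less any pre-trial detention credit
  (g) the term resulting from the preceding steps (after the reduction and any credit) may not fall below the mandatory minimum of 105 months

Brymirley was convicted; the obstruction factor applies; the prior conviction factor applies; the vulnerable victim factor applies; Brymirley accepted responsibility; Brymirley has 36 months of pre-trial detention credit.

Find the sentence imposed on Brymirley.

131 months

Obstruction enhancement: +25 months
Prior conviction enhancement: +30 months
Vulnerable victim enhancement: +6 months
Adjusted term: 177 months + 25 months + 30 months + 6 months = 238 months
Acceptance of responsibility reduction: 30% of 238 months = 71 months (rounded down)
After reduction: 238 − 71 = 167 months
Less pre-trial detention credit: 167 months − 36 months = 131 months
Minimum 105 months: 131 months meets the minimum, no increase.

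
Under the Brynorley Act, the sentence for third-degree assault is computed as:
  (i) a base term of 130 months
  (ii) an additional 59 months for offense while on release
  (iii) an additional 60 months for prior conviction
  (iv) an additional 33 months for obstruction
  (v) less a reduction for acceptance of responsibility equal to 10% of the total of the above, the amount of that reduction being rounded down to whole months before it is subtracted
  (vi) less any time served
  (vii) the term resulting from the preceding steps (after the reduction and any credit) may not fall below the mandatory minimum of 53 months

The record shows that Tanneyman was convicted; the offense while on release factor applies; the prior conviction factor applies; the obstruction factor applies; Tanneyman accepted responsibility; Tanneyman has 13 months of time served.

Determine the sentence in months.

Offense while on release enhancement: +59 months
Prior conviction enhancement: +60 months
Obstruction enhancement: +33 months
Adjusted term: 130 months + 59 months + 60 months + 33 months = 282 months
Acceptance of responsibility reduction: 10% of 282 months = 28 months (rounded down)
After reduction: 282 − 28 = 254 months
Less time served: 254 months − 13 months = 241 months
Minimum 53 months: 241 months meets the minimum, no increase.

241 months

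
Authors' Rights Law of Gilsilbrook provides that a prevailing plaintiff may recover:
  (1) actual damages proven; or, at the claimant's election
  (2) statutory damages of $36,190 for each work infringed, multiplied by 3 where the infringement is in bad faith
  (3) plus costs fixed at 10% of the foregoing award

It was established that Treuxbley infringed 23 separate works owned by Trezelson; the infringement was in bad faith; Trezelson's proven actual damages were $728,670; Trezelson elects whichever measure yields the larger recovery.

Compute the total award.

$2,746,821

Statutory damages: 23 × $36,190 = $832,370
Trebled: 3 × $832,370 = $2,497,110
Greater of actual damages ($728,670) or enhanced statutory damages ($2,497,110): $2,497,110
Costs: 10% of $2,497,110 = $249,711
Award plus costs: $2,497,110 + $249,711 = $2,746,821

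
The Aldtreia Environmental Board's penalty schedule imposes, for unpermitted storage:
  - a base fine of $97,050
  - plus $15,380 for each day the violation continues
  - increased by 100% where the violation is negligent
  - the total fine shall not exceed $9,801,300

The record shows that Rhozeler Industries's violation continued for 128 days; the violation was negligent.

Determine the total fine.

Per-day component: 128 × $15,380 = $1,968,640
Base plus per-day: $97,050 + $1,968,640 = $2,065,690
Enhancement: 100% of $2,065,690 = $2,065,690
Enhanced fine: $2,065,690 + $2,065,690 = $4,131,380
Cap at $9,801,300: $4,131,380 is within the cap, no reduction.

Civil penalty: $4,131,380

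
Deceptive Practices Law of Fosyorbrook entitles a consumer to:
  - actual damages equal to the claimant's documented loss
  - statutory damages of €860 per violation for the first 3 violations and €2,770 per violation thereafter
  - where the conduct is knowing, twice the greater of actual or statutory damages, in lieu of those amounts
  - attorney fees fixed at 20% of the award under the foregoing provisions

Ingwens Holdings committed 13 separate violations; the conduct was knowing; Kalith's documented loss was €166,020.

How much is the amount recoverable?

First 3 violations: 3 × €860 = €2,580
Remaining violations: (13 − 3) × €2,770 = €27,700
Statutory damages: €2,580 + €27,700 = €30,280
Greater of actual damages (€166,020) or statutory damages (€30,280): €166,020
Doubled: 2 × €166,020 = €332,040
Attorney fees: 20% of €332,040 = €66,408
Total recovery: €332,040 + €66,408 = €398,448

Total recovery: €398,448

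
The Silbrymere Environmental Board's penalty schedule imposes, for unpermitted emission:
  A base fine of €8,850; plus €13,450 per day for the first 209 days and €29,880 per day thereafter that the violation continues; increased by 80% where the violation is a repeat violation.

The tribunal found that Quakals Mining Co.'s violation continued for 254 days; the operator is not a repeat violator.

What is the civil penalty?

€4,164,500

First 209 days: 209 × €13,450 = €2,811,050
Remaining days: (254 − 209) × €29,880 = €1,344,600
Per-day component: €2,811,050 + €1,344,600 = €4,155,650
Base plus per-day: €8,850 + €4,155,650 = €4,164,500
The operator is not a repeat violator: no 80% increase.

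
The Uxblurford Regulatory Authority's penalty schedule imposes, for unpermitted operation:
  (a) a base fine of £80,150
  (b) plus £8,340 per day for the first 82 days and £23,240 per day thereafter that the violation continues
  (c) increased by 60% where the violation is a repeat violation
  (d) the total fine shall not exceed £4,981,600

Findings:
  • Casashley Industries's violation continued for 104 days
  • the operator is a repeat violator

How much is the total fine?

First 82 days: 82 × £8,340 = £683,880
Remaining days: (104 − 82) × £23,240 = £511,280
Per-day component: £683,880 + £511,280 = £1,195,160
Base plus per-day: £80,150 + £1,195,160 = £1,275,310
Enhancement: 60% of £1,275,310 = £765,186
Enhanced fine: £1,275,310 + £765,186 = £2,040,496
Cap at £4,981,600: £2,040,496 is within the cap, no reduction.

Civil penalty: £2,040,496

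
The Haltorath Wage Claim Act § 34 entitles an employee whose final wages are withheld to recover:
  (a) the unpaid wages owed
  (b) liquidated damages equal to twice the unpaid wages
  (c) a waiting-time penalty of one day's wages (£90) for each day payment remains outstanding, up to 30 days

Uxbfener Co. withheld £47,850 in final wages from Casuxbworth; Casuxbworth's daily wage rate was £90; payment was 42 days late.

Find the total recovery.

Doubled: 2 × £47,850 = £95,700
Penalty days: min(42, 30) = 30
Waiting-time penalty: 30 × £90 = £2,700
Total award: £47,850 + £95,700 + £2,700 = £146,250

£146,250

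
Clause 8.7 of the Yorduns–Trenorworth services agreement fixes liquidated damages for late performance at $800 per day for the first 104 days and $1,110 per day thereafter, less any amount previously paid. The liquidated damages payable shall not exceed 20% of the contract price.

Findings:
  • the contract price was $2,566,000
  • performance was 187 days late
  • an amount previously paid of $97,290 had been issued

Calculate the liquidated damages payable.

$78,040

First 104 days: 104 × $800 = $83,200
Remaining days: (187 − 104) × $1,110 = $92,130
Accrued per-day damages: $83,200 + $92,130 = $175,330
Less amount previously paid: $175,330 − $97,290 = $78,040
Cap: 20% of $2,566,000 = $513,200
Cap at $513,200: $78,040 is within the cap, no reduction.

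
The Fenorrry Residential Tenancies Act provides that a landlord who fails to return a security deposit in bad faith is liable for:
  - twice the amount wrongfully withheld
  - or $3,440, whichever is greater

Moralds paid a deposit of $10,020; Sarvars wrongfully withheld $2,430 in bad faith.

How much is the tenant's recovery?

Recovery: $4,860

Doubled: 2 × $2,430 = $4,860
Minimum $3,440: $4,860 meets the minimum, no increase.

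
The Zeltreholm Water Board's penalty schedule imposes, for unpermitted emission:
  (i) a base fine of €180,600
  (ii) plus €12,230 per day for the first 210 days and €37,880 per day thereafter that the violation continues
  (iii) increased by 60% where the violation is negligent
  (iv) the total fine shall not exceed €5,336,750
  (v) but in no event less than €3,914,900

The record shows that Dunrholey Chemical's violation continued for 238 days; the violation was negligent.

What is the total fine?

€5,336,750

First 210 days: 210 × €12,230 = €2,568,300
Remaining days: (238 − 210) × €37,880 = €1,060,640
Per-day component: €2,568,300 + €1,060,640 = €3,628,940
Base plus per-day: €180,600 + €3,628,940 = €3,809,540
Enhancement: 60% of €3,809,540 = €2,285,724
Enhanced fine: €3,809,540 + €2,285,724 = €6,095,264
Cap at €5,336,750: €6,095,264 exceeds the cap → €5,336,750
Minimum €3,914,900: €5,336,750 meets the minimum, no increase.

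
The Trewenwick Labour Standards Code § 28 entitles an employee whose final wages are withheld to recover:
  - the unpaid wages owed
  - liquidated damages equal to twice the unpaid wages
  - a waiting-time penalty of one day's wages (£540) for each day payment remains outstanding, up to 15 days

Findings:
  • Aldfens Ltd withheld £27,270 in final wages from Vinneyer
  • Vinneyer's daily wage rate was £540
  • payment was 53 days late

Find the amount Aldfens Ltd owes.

Doubled: 2 × £27,270 = £54,540
Penalty days: min(53, 15) = 15
Waiting-time penalty: 15 × £540 = £8,100
Total award: £27,270 + £54,540 + £8,100 = £89,910

£89,910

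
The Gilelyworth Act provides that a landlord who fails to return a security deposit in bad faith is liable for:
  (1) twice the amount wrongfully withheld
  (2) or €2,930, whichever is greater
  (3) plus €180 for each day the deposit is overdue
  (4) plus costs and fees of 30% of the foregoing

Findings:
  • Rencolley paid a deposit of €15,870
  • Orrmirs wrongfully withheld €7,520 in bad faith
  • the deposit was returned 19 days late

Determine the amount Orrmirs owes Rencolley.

€23,998

Doubled: 2 × €7,520 = €15,040
Minimum €2,930: €15,040 meets the minimum, no increase.
Late-return penalty: 19 × €180 = €3,420
Damages plus late penalty: €15,040 + €3,420 = €18,460
Costs and fees: 30% of €18,460 = €5,538
Total recovery: €18,460 + €5,538 = €23,998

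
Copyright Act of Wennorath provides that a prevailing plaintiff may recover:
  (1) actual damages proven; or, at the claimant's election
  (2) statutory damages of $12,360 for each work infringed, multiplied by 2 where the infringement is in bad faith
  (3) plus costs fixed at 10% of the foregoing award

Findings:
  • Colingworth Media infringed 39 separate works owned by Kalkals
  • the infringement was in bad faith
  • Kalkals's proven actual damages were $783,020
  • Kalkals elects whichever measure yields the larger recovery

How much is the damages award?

Award: $1,060,488

Statutory damages: 39 × $12,360 = $482,040
Doubled: 2 × $482,040 = $964,080
Greater of actual damages ($783,020) or enhanced statutory damages ($964,080): $964,080
Costs: 10% of $964,080 = $96,408
Award plus costs: $964,080 + $96,408 = $1,060,488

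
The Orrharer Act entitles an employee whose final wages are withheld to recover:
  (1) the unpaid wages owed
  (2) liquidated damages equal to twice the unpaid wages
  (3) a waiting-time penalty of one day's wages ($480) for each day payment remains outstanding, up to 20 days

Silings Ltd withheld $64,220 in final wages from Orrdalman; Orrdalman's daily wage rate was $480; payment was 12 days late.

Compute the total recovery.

Doubled: 2 × $64,220 = $128,440
Penalty days: min(12, 20) = 12
Waiting-time penalty: 12 × $480 = $5,760
Total award: $64,220 + $128,440 + $5,760 = $198,420

Total award: $198,420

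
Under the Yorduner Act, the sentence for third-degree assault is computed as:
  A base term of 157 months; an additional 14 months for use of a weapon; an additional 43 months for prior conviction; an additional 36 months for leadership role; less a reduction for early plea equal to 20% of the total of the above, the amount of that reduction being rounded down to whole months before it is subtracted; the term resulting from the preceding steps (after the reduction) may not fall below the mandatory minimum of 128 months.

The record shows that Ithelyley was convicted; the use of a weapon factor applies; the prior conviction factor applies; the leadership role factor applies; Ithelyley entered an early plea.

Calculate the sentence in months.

200 months

Use of a weapon enhancement: +14 months
Prior conviction enhancement: +43 months
Leadership role enhancement: +36 months
Adjusted term: 157 months + 14 months + 43 months + 36 months = 250 months
Early plea reduction: 20% of 250 months = 50 months (rounded down)
After reduction: 250 − 50 = 200 months
Minimum 128 months: 200 months meets the minimum, no increase.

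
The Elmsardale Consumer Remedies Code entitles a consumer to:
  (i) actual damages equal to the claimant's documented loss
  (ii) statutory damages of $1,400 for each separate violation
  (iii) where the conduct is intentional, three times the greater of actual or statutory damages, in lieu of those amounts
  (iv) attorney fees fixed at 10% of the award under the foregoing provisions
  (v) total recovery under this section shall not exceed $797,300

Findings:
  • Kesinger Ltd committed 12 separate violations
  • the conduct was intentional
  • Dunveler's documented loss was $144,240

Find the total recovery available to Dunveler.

Statutory damages: 12 × $1,400 = $16,800
Greater of actual damages ($144,240) or statutory damages ($16,800): $144,240
Trebled: 3 × $144,240 = $432,720
Attorney fees: 10% of $432,720 = $43,272
Total before cap: $432,720 + $43,272 = $475,992
Cap at $797,300: $475,992 is within the cap, no reduction.

$475,992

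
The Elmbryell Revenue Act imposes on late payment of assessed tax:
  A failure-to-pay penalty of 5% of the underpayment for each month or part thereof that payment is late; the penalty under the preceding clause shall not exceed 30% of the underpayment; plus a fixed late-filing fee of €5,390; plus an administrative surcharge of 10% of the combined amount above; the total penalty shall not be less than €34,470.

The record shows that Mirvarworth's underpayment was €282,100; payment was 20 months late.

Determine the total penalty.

€99,022

Accrued rate: 5% × 20 = 100%, capped at 30% → 30%
Failure-to-pay penalty: 30% of €282,100 = €84,630
Penalty before surcharge: €84,630 + €5,390 = €90,020
Administrative surcharge: 10% of €90,020 = €9,002
Total penalty: €90,020 + €9,002 = €99,022
Minimum €34,470: €99,022 meets the minimum, no increase.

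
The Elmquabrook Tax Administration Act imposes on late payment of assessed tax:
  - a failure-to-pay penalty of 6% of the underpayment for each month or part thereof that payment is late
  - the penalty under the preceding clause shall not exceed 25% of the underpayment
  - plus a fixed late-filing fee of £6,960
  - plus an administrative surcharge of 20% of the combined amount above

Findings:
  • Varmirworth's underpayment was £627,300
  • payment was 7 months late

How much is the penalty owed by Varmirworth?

£196,542

Accrued rate: 6% × 7 = 42%, capped at 25% → 25%
Failure-to-pay penalty: 25% of £627,300 = £156,825
Penalty before surcharge: £156,825 + £6,960 = £163,785
Administrative surcharge: 20% of £163,785 = £32,757
Total penalty: £163,785 + £32,757 = £196,542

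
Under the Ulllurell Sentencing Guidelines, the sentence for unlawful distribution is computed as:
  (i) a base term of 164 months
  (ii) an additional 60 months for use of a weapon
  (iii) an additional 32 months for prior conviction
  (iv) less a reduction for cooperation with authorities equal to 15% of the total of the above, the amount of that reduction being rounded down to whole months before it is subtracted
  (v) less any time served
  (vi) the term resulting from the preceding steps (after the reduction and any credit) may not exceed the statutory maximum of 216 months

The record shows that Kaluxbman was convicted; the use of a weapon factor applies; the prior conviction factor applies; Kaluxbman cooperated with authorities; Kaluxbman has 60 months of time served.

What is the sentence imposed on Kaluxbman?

158 months

Use of a weapon enhancement: +60 months
Prior conviction enhancement: +32 months
Adjusted term: 164 months + 60 months + 32 months = 256 months
Cooperation with authorities reduction: 15% of 256 months = 38 months (rounded down)
After reduction: 256 − 38 = 218 months
Less time served: 218 months − 60 months = 158 months
Cap at 216 months: 158 months is within the cap, no reduction.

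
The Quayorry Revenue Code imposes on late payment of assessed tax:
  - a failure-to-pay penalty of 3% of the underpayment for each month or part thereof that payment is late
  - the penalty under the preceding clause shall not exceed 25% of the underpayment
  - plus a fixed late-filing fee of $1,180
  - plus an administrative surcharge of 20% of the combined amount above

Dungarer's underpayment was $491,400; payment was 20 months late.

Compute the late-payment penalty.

$148,836

Accrued rate: 3% × 20 = 60%, capped at 25% → 25%
Failure-to-pay penalty: 25% of $491,400 = $122,850
Penalty before surcharge: $122,850 + $1,180 = $124,030
Administrative surcharge: 20% of $124,030 = $24,806
Total penalty: $124,030 + $24,806 = $148,836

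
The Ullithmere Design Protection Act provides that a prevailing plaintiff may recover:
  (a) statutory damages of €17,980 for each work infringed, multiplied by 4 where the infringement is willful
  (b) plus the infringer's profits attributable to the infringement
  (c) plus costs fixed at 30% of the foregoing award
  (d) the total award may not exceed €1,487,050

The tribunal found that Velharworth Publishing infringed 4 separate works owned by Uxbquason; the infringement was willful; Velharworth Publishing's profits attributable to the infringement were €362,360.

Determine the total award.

Statutory damages: 4 × €17,980 = €71,920
Multiplied by 4: 4 × €71,920 = €287,680
Combined award: €287,680 + €362,360 = €650,040
Costs: 30% of €650,040 = €195,012
Award plus costs: €650,040 + €195,012 = €845,052
Cap at €1,487,050: €845,052 is within the cap, no reduction.

€845,052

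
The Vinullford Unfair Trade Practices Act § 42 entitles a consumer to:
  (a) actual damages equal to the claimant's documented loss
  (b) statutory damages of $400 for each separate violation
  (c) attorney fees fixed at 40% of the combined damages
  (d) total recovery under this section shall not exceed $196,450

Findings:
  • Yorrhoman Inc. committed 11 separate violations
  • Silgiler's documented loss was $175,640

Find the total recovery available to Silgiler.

Statutory damages: 11 × $400 = $4,400
Combined damages: $175,640 + $4,400 = $180,040
Attorney fees: 40% of $180,040 = $72,016
Total before cap: $180,040 + $72,016 = $252,056
Cap at $196,450: $252,056 exceeds the cap → $196,450

$196,450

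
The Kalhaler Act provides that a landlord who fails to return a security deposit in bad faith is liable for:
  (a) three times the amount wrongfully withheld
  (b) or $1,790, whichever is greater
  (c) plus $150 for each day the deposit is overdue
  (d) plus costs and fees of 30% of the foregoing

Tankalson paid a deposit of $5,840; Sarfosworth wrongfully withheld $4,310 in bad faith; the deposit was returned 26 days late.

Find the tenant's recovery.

Trebled: 3 × $4,310 = $12,930
Minimum $1,790: $12,930 meets the minimum, no increase.
Late-return penalty: 26 × $150 = $3,900
Damages plus late penalty: $12,930 + $3,900 = $16,830
Costs and fees: 30% of $16,830 = $5,049
Total recovery: $16,830 + $5,049 = $21,879

$21,879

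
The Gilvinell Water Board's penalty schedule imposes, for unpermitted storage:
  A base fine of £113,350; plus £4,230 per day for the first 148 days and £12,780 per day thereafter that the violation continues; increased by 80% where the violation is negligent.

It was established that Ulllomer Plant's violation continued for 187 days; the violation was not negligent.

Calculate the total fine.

First 148 days: 148 × £4,230 = £626,040
Remaining days: (187 − 148) × £12,780 = £498,420
Per-day component: £626,040 + £498,420 = £1,124,460
Base plus per-day: £113,350 + £1,124,460 = £1,237,810
The violation was not negligent: no 80% increase.

£1,237,810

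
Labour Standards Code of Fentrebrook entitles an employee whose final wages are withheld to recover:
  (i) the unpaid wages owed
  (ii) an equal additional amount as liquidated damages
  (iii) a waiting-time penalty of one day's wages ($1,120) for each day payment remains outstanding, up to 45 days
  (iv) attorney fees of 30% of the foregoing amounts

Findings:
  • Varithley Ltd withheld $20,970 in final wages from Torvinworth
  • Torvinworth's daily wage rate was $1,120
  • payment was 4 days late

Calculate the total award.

$60,346

Liquidated damages (equal amount): $20,970
Penalty days: min(4, 45) = 4
Waiting-time penalty: 4 × $1,120 = $4,480
Subtotal: $20,970 + $20,970 + $4,480 = $46,420
Attorney fees: 30% of $46,420 = $13,926
Total award: $46,420 + $13,926 = $60,346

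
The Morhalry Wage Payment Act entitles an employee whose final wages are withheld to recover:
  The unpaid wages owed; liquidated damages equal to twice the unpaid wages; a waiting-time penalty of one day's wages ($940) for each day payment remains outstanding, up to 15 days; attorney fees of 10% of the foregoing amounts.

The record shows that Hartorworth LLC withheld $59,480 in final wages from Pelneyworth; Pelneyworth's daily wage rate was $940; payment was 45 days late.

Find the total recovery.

$211,794

Doubled: 2 × $59,480 = $118,960
Penalty days: min(45, 15) = 15
Waiting-time penalty: 15 × $940 = $14,100
Subtotal: $59,480 + $118,960 + $14,100 = $192,540
Attorney fees: 10% of $192,540 = $19,254
Total award: $192,540 + $19,254 = $211,794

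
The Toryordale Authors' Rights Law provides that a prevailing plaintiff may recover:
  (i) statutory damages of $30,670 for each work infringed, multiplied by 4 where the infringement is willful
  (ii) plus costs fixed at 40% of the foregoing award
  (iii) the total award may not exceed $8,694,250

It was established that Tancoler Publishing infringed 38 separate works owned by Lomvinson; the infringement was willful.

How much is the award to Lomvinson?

Statutory damages: 38 × $30,670 = $1,165,460
Multiplied by 4: 4 × $1,165,460 = $4,661,840
Costs: 40% of $4,661,840 = $1,864,736
Award plus costs: $4,661,840 + $1,864,736 = $6,526,576
Cap at $8,694,250: $6,526,576 is within the cap, no reduction.

$6,526,576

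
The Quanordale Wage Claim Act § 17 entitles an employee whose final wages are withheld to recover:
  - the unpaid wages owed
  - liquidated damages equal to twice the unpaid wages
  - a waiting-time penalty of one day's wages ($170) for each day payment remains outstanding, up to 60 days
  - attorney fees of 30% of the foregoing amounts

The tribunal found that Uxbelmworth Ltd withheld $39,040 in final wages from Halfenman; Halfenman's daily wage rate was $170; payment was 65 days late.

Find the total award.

Total award: $165,516

Doubled: 2 × $39,040 = $78,080
Penalty days: min(65, 60) = 60
Waiting-time penalty: 60 × $170 = $10,200
Subtotal: $39,040 + $78,080 + $10,200 = $127,320
Attorney fees: 30% of $127,320 = $38,196
Total award: $127,320 + $38,196 = $165,516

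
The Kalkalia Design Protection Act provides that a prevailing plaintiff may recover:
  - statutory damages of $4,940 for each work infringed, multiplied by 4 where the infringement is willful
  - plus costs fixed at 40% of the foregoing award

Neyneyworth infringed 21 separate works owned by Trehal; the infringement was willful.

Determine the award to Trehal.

Statutory damages: 21 × $4,940 = $103,740
Multiplied by 4: 4 × $103,740 = $414,960
Costs: 40% of $414,960 = $165,984
Award plus costs: $414,960 + $165,984 = $580,944

$580,944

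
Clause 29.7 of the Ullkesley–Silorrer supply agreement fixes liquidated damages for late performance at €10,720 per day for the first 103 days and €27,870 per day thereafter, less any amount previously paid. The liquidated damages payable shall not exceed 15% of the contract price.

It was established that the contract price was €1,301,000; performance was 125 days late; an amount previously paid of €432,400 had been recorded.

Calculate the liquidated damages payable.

€195,150

First 103 days: 103 × €10,720 = €1,104,160
Remaining days: (125 − 103) × €27,870 = €613,140
Accrued per-day damages: €1,104,160 + €613,140 = €1,717,300
Less amount previously paid: €1,717,300 − €432,400 = €1,284,900
Cap: 15% of €1,301,000 = €195,150
Cap at €195,150: €1,284,900 exceeds the cap → €195,150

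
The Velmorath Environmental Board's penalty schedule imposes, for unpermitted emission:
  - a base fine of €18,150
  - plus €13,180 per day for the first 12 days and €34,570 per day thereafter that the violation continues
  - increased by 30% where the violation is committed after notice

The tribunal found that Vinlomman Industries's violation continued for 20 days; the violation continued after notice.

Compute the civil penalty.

First 12 days: 12 × €13,180 = €158,160
Remaining days: (20 − 12) × €34,570 = €276,560
Per-day component: €158,160 + €276,560 = €434,720
Base plus per-day: €18,150 + €434,720 = €452,870
Enhancement: 30% of €452,870 = €135,861
Enhanced fine: €452,870 + €135,861 = €588,731

€588,731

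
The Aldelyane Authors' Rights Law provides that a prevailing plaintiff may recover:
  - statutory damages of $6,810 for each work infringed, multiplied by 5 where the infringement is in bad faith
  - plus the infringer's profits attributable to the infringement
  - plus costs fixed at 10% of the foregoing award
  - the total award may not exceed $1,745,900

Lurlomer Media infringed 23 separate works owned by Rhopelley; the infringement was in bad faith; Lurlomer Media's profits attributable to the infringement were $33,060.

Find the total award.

Statutory damages: 23 × $6,810 = $156,630
Multiplied by 5: 5 × $156,630 = $783,150
Combined award: $783,150 + $33,060 = $816,210
Costs: 10% of $816,210 = $81,621
Award plus costs: $816,210 + $81,621 = $897,831
Cap at $1,745,900: $897,831 is within the cap, no reduction.

Award: $897,831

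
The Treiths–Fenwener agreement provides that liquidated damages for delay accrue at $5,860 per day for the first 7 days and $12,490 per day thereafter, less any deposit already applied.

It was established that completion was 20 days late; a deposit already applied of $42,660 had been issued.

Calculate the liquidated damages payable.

First 7 days: 7 × $5,860 = $41,020
Remaining days: (20 − 7) × $12,490 = $162,370
Accrued per-day damages: $41,020 + $162,370 = $203,390
Less deposit already applied: $203,390 − $42,660 = $160,730

$160,730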